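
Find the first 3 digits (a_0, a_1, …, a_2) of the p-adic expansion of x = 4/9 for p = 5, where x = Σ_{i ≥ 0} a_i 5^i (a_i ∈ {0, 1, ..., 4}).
(a_0, …, a_2) = (1, 1, 2)

v_5(4/9) = 0 (numerator and denominator both coprime to 5), so x ∈ ℤ_5^×. Compute digits iteratively via a_i = x_i mod 5, x_{i+1} = (x_i − a_i)/5, with x_0 = x:
  x_0 = 4/9;  a_0 = 1;  x_1 = (x_0 − 1)/5 = -1/9
  x_1 = -1/9;  a_1 = 1;  x_2 = (x_1 − 1)/5 = -2/9
  x_2 = -2/9;  a_2 = 2;  x_3 = (x_2 − 2)/5 = -4/9
Digits: (1, 1, 2).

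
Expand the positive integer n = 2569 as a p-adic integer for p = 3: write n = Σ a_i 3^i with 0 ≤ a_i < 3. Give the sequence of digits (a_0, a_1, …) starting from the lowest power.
(a_0, a_1, …) = (1, 1, 0, 2, 1, 1, 0, 1)

Repeated division by 3 gives the digits low-to-high: 2569 = 1 + 1·3^1 + 2·3^3 + 1·3^4 + 1·3^5 + 1·3^7. Digit sequence: (1, 1, 0, 2, 1, 1, 0, 1).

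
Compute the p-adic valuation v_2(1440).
v_2(1440) = 5

v_2(n) is the largest exponent k such that 2^k divides n. Factor out: 1440 = 2^5 · 45. (Sign doesn't affect v_p.) So v_2(1440) = 5.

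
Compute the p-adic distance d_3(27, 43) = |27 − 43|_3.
d_3(27, 43) = 1

Step 1 — x − y = 27 − 43 = -16. Step 2 — v_3(-16) = 0 (factor: -16 = −(3^0 · 16); the sign does not affect v_p). Step 3 — |x − y|_3 = 3^{0} = 1.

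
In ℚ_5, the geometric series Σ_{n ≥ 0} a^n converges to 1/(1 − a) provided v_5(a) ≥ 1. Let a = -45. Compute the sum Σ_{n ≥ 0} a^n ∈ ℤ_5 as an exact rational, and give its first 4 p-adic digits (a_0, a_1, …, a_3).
Σ a^n = 1/(1 − a) = 1/46;  first 4 digits = (1, 1, 4, 1)

v_5(a) = 1 ≥ 1, so the series converges in ℤ_5 to 1/(1 − a) = 1/(1 − (-45)) = 1/46. Expand this rational in ℤ_5: compute digits iteratively via d_i = x_i mod 5, x_{i+1} = (x_i − d_i)/5. The first 4 digits are (1, 1, 4, 1).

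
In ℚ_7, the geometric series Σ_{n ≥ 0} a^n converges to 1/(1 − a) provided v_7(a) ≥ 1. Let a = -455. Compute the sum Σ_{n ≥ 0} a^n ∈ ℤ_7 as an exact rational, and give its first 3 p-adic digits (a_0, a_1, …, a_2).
Σ a^n = 1/(1 − a) = 1/456;  first 3 digits = (1, 5, 1)

v_7(a) = 1 ≥ 1, so the series converges in ℤ_7 to 1/(1 − a) = 1/(1 − (-455)) = 1/456. Expand this rational in ℤ_7: compute digits iteratively via d_i = x_i mod 7, x_{i+1} = (x_i − d_i)/7. The first 3 digits are (1, 5, 1).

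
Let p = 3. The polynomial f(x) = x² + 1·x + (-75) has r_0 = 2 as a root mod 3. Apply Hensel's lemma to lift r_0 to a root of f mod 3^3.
r_2 = 14 (mod 27)

Hensel: r_{i+1} = r_i − f(r_i)·(f′(r_i))^{-1} mod 3^{i+2}, f′(x) = 2x + 1. Iterate:
  r_0 = 2 (mod 3)
  r_1 = 5 (mod 9)
  r_2 = 14 (mod 27)
Final: r = 14 satisfies f(r) ≡ 0 mod 3^3.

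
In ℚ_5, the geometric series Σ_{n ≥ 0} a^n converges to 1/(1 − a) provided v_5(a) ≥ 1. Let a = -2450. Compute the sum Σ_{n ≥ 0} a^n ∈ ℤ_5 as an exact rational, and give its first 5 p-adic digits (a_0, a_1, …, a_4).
Σ a^n = 1/(1 − a) = 1/2451;  first 5 digits = (1, 0, 2, 0, 0)

v_5(a) = 2 ≥ 1, so the series converges in ℤ_5 to 1/(1 − a) = 1/(1 − (-2450)) = 1/2451. Expand this rational in ℤ_5: compute digits iteratively via d_i = x_i mod 5, x_{i+1} = (x_i − d_i)/5. The first 5 digits are (1, 0, 2, 0, 0).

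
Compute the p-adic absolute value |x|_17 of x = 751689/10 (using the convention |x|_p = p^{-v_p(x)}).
|751689/10|_17 = 1/83521

Step 1 — compute v_17(x) by factoring powers of 17 out of the numerator and denominator: v_17(751689/10) = 4. Step 2 — apply |x|_p = p^{-v_p(x)} = 17^{-4} = 1/83521.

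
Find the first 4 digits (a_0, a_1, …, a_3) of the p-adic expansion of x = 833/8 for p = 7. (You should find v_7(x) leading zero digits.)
(a_0, …, a_3) = (0, 0, 3, 6)

v_7(833/8) = 2, so a_0 = ... = a_1 = 0. Factor out: x = 7^2 · u with u = 17/8 a unit in ℤ_7. Expand u iteratively via a_{v+i} = u_i mod 7, u_{i+1} = (u_i − a_{v+i})/7:
  u_0 = 17/8;  a_2 = 3;  u_1 = (u_0 − 3)/7 = -1/8
  u_1 = -1/8;  a_3 = 6;  u_2 = (u_1 − 6)/7 = -7/8
Digits: (0, 0, 3, 6).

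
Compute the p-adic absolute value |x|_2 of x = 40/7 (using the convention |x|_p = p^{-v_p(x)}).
|40/7|_2 = 1/8

Step 1 — compute v_2(x) by factoring powers of 2 out of the numerator and denominator: v_2(40/7) = 3. Step 2 — apply |x|_p = p^{-v_p(x)} = 2^{-3} = 1/8.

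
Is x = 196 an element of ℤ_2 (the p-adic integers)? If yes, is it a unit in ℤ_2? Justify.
x ∈ ℤ_2 but not a unit; v_2(x) = 2 > 0

ℤ_2 = {x ∈ ℚ_2 : v_2(x) ≥ 0} and ℤ_2^× = {x ∈ ℤ_2 : v_2(x) = 0}. Here v_2(196) = v_2(num) − v_2(den) = 2; compare against these criteria.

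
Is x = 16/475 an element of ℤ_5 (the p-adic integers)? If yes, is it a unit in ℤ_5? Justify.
x ∉ ℤ_5 (v_5(x) = -2 < 0)

ℤ_5 = {x ∈ ℚ_5 : v_5(x) ≥ 0} and ℤ_5^× = {x ∈ ℤ_5 : v_5(x) = 0}. Here v_5(16/475) = v_5(num) − v_5(den) = -2; compare against these criteria.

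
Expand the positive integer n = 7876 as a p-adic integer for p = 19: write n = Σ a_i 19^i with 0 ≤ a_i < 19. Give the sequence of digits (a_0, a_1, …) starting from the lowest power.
(a_0, a_1, …) = (10, 15, 2, 1)

Repeated division by 19 gives the digits low-to-high: 7876 = 10 + 15·19^1 + 2·19^2 + 1·19^3. Digit sequence: (10, 15, 2, 1).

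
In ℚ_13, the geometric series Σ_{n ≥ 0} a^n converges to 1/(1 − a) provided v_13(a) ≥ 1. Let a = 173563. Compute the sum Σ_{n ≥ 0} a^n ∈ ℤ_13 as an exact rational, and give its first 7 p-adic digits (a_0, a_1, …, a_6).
Σ a^n = 1/(1 − a) = -1/173562;  first 7 digits = (1, 0, 0, 1, 6, 0, 1)

v_13(a) = 3 ≥ 1, so the series converges in ℤ_13 to 1/(1 − a) = 1/(1 − 173563) = -1/173562. Expand this rational in ℤ_13: compute digits iteratively via d_i = x_i mod 13, x_{i+1} = (x_i − d_i)/13. The first 7 digits are (1, 0, 0, 1, 6, 0, 1).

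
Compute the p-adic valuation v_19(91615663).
v_19(91615663) = 5

v_19(n) is the largest exponent k such that 19^k divides n. Factor out: 91615663 = 19^5 · 37. (Sign doesn't affect v_p.) So v_19(91615663) = 5.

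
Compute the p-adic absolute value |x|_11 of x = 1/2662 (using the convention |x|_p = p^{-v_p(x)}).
|1/2662|_11 = 1331

Step 1 — compute v_11(x) by factoring powers of 11 out of the numerator and denominator: v_11(1/2662) = -3. Step 2 — apply |x|_p = p^{-v_p(x)} = 11^{3} = 1331.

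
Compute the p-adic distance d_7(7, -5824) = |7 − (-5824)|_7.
d_7(7, -5824) = 1/343

Step 1 — x − y = 7 − (-5824) = 5831. Step 2 — v_7(5831) = 3 (factor: 5831 = (7^3 · 17); the sign does not affect v_p). Step 3 — |x − y|_7 = 7^{-3} = 1/343.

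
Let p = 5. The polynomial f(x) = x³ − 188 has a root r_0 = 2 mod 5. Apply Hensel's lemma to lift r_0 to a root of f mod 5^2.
r_1 = 17 (mod 25)

Hensel: r_{i+1} = r_i − f(r_i)/f′(r_i) mod 5^{i+2}, where f′(x) = 3x². Iterate:
  r_0 = 2 (mod 5)
  r_1 = 17 (mod 25)
Final: r = 17 with f(r) ≡ 0 mod 5^2.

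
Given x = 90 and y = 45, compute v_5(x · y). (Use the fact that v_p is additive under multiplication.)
v_5(4050) = 2

v_p(x) = 1 (factor: 90 = 5^1 · 18); v_p(y) = 1 (factor: 45 = 5^1 · 9). Additivity: v_p(xy) = v_p(x) + v_p(y) = 1 + 1 = 2. (Direct check: xy = 4050 = 5^2 · (162).)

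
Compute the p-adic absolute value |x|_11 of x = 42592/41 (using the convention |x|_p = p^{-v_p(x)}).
|42592/41|_11 = 1/1331

Step 1 — compute v_11(x) by factoring powers of 11 out of the numerator and denominator: v_11(42592/41) = 3. Step 2 — apply |x|_p = p^{-v_p(x)} = 11^{-3} = 1/1331.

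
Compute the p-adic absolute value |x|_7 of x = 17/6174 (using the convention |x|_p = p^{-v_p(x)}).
|17/6174|_7 = 343

Step 1 — compute v_7(x) by factoring powers of 7 out of the numerator and denominator: v_7(17/6174) = -3. Step 2 — apply |x|_p = p^{-v_p(x)} = 7^{3} = 343.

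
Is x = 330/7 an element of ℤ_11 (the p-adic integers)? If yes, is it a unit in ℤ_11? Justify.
x ∈ ℤ_11 but not a unit; v_11(x) = 1 > 0

ℤ_11 = {x ∈ ℚ_11 : v_11(x) ≥ 0} and ℤ_11^× = {x ∈ ℤ_11 : v_11(x) = 0}. Here v_11(330/7) = v_11(num) − v_11(den) = 1; compare against these criteria.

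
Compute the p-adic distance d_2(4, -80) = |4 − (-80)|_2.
d_2(4, -80) = 1/4

Step 1 — x − y = 4 − (-80) = 84. Step 2 — v_2(84) = 2 (factor: 84 = (2^2 · 21); the sign does not affect v_p). Step 3 — |x − y|_2 = 2^{-2} = 1/4.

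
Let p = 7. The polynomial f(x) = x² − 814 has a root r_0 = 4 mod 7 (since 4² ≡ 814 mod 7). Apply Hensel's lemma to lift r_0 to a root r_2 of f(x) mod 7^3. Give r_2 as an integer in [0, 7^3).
r_2 = 165 (mod 343)

Hensel's recurrence: r_{i+1} = r_i − f(r_i)·(f′(r_i))^{-1} mod 7^{i+2}, with f′(x) = 2x. Iterate:
  r_0 = 4 (mod 7)
  r_1 = 18 (mod 49)
  r_2 = 165 (mod 343)
Final: r_2 = 165, and one checks f(r_2) ≡ 0 mod 7^3.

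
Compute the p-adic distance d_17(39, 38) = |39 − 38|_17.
d_17(39, 38) = 1

Step 1 — x − y = 39 − 38 = 1. Step 2 — v_17(1) = 0 (factor: 1 = (17^0 · 1); the sign does not affect v_p). Step 3 — |x − y|_17 = 17^{0} = 1.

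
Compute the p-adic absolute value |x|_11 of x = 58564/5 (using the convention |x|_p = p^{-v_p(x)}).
|58564/5|_11 = 1/14641

Step 1 — compute v_11(x) by factoring powers of 11 out of the numerator and denominator: v_11(58564/5) = 4. Step 2 — apply |x|_p = p^{-v_p(x)} = 11^{-4} = 1/14641.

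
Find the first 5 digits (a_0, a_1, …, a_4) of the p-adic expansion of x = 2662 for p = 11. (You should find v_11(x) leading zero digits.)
(a_0, …, a_4) = (0, 0, 0, 2, 0)

v_11(2662) = 3, so a_0 = ... = a_2 = 0. Factor out: x = 11^3 · u with u = 2 a unit in ℤ_11. Expand u iteratively via a_{v+i} = u_i mod 11, u_{i+1} = (u_i − a_{v+i})/11:
  u_0 = 2;  a_3 = 2;  u_1 = (u_0 − 2)/11 = 0
  u_1 = 0;  a_4 = 0;  u_2 = (u_1 − 0)/11 = 0
Digits: (0, 0, 0, 2, 0).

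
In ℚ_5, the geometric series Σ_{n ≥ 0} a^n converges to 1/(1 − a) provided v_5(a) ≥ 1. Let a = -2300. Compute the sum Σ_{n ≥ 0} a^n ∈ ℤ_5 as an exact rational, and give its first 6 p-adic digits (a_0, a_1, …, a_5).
Σ a^n = 1/(1 − a) = 1/2301;  first 6 digits = (1, 0, 3, 1, 0, 2)

v_5(a) = 2 ≥ 1, so the series converges in ℤ_5 to 1/(1 − a) = 1/(1 − (-2300)) = 1/2301. Expand this rational in ℤ_5: compute digits iteratively via d_i = x_i mod 5, x_{i+1} = (x_i − d_i)/5. The first 6 digits are (1, 0, 3, 1, 0, 2).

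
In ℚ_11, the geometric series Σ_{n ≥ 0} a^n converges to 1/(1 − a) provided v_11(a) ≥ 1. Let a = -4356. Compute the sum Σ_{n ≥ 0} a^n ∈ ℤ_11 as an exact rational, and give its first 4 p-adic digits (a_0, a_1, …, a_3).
Σ a^n = 1/(1 − a) = 1/4357;  first 4 digits = (1, 0, 8, 7)

v_11(a) = 2 ≥ 1, so the series converges in ℤ_11 to 1/(1 − a) = 1/(1 − (-4356)) = 1/4357. Expand this rational in ℤ_11: compute digits iteratively via d_i = x_i mod 11, x_{i+1} = (x_i − d_i)/11. The first 4 digits are (1, 0, 8, 7).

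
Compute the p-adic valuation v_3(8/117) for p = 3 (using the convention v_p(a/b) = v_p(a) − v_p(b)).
v_3(8/117) = -2

Factor powers of 3 from the numerator and denominator of the reduced fraction: 8 = 3^0 · 8 and 117 = 3^2 · 13. Apply v_p(a/b) = v_p(a) − v_p(b): v_3(8/117) = 0 − 2 = -2.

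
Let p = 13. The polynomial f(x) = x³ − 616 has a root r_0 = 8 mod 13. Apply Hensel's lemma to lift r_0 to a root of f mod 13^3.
r_2 = 255 (mod 2197)

Hensel: r_{i+1} = r_i − f(r_i)/f′(r_i) mod 13^{i+2}, where f′(x) = 3x². Iterate:
  r_0 = 8 (mod 13)
  r_1 = 86 (mod 169)
  r_2 = 255 (mod 2197)
Final: r = 255 with f(r) ≡ 0 mod 13^3.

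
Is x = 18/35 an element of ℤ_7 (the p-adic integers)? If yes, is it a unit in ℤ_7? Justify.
x ∉ ℤ_7 (v_7(x) = -1 < 0)

ℤ_7 = {x ∈ ℚ_7 : v_7(x) ≥ 0} and ℤ_7^× = {x ∈ ℤ_7 : v_7(x) = 0}. Here v_7(18/35) = v_7(num) − v_7(den) = -1; compare against these criteria.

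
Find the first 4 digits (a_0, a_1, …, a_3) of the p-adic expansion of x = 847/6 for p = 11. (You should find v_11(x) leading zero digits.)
(a_0, …, a_3) = (0, 0, 3, 9)

v_11(847/6) = 2, so a_0 = ... = a_1 = 0. Factor out: x = 11^2 · u with u = 7/6 a unit in ℤ_11. Expand u iteratively via a_{v+i} = u_i mod 11, u_{i+1} = (u_i − a_{v+i})/11:
  u_0 = 7/6;  a_2 = 3;  u_1 = (u_0 − 3)/11 = -1/6
  u_1 = -1/6;  a_3 = 9;  u_2 = (u_1 − 9)/11 = -5/6
Digits: (0, 0, 3, 9).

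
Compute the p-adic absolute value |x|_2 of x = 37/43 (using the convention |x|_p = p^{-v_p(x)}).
|37/43|_2 = 1

Step 1 — compute v_2(x) by factoring powers of 2 out of the numerator and denominator: v_2(37/43) = 0. Step 2 — apply |x|_p = p^{-v_p(x)} = 2^{0} = 1.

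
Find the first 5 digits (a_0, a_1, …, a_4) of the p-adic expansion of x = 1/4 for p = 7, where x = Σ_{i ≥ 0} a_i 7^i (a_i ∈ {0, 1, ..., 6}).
(a_0, …, a_4) = (2, 5, 1, 5, 1)

v_7(1/4) = 0 (numerator and denominator both coprime to 7), so x ∈ ℤ_7^×. Compute digits iteratively via a_i = x_i mod 7, x_{i+1} = (x_i − a_i)/7, with x_0 = x:
  x_0 = 1/4;  a_0 = 2;  x_1 = (x_0 − 2)/7 = -1/4
  x_1 = -1/4;  a_1 = 5;  x_2 = (x_1 − 5)/7 = -3/4
  x_2 = -3/4;  a_2 = 1;  x_3 = (x_2 − 1)/7 = -1/4
  x_3 = -1/4;  a_3 = 5;  x_4 = (x_3 − 5)/7 = -3/4
  x_4 = -3/4;  a_4 = 1;  x_5 = (x_4 − 1)/7 = -1/4
Digits: (2, 5, 1, 5, 1).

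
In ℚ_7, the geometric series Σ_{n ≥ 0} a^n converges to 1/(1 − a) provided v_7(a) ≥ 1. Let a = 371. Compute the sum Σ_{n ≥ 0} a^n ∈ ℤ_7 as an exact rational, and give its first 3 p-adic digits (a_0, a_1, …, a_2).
Σ a^n = 1/(1 − a) = -1/370;  first 3 digits = (1, 4, 2)

v_7(a) = 1 ≥ 1, so the series converges in ℤ_7 to 1/(1 − a) = 1/(1 − 371) = -1/370. Expand this rational in ℤ_7: compute digits iteratively via d_i = x_i mod 7, x_{i+1} = (x_i − d_i)/7. The first 3 digits are (1, 4, 2).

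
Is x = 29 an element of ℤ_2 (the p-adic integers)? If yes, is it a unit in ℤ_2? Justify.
x ∈ ℤ_2^× (unit); v_2(x) = 0

ℤ_2 = {x ∈ ℚ_2 : v_2(x) ≥ 0} and ℤ_2^× = {x ∈ ℤ_2 : v_2(x) = 0}. Here v_2(29) = v_2(num) − v_2(den) = 0; compare against these criteria.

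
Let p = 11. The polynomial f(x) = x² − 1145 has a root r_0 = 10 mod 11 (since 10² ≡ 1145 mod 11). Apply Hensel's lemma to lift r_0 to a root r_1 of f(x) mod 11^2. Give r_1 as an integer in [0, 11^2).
r_1 = 32 (mod 121)

Hensel's recurrence: r_{i+1} = r_i − f(r_i)·(f′(r_i))^{-1} mod 11^{i+2}, with f′(x) = 2x. Iterate:
  r_0 = 10 (mod 11)
  r_1 = 32 (mod 121)
Final: r_1 = 32, and one checks f(r_1) ≡ 0 mod 11^2.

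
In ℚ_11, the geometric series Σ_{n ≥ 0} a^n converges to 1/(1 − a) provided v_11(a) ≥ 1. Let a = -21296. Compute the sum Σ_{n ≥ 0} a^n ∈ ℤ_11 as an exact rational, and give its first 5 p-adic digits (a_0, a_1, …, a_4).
Σ a^n = 1/(1 − a) = 1/21297;  first 5 digits = (1, 0, 0, 6, 9)

v_11(a) = 3 ≥ 1, so the series converges in ℤ_11 to 1/(1 − a) = 1/(1 − (-21296)) = 1/21297. Expand this rational in ℤ_11: compute digits iteratively via d_i = x_i mod 11, x_{i+1} = (x_i − d_i)/11. The first 5 digits are (1, 0, 0, 6, 9).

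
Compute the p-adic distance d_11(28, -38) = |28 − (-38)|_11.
d_11(28, -38) = 1/11

Step 1 — x − y = 28 − (-38) = 66. Step 2 — v_11(66) = 1 (factor: 66 = (11^1 · 6); the sign does not affect v_p). Step 3 — |x − y|_11 = 11^{-1} = 1/11.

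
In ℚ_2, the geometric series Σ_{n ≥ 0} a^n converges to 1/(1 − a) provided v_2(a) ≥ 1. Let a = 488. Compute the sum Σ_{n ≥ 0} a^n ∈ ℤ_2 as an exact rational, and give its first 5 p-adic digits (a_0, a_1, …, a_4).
Σ a^n = 1/(1 − a) = -1/487;  first 5 digits = (1, 0, 0, 1, 0)

v_2(a) = 3 ≥ 1, so the series converges in ℤ_2 to 1/(1 − a) = 1/(1 − 488) = -1/487. Expand this rational in ℤ_2: compute digits iteratively via d_i = x_i mod 2, x_{i+1} = (x_i − d_i)/2. The first 5 digits are (1, 0, 0, 1, 0).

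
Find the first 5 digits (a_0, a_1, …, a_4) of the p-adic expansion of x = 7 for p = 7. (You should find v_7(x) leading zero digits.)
(a_0, …, a_4) = (0, 1, 0, 0, 0)

v_7(7) = 1, so a_0 = ... = a_0 = 0. Factor out: x = 7^1 · u with u = 1 a unit in ℤ_7. Expand u iteratively via a_{v+i} = u_i mod 7, u_{i+1} = (u_i − a_{v+i})/7:
  u_0 = 1;  a_1 = 1;  u_1 = (u_0 − 1)/7 = 0
  u_1 = 0;  a_2 = 0;  u_2 = (u_1 − 0)/7 = 0
  u_2 = 0;  a_3 = 0;  u_3 = (u_2 − 0)/7 = 0
  u_3 = 0;  a_4 = 0;  u_4 = (u_3 − 0)/7 = 0
Digits: (0, 1, 0, 0, 0).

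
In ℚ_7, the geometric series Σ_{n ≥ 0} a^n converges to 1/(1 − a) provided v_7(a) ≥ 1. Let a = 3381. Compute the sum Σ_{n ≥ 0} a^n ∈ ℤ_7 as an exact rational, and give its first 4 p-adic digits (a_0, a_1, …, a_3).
Σ a^n = 1/(1 − a) = -1/3380;  first 4 digits = (1, 0, 6, 2)

v_7(a) = 2 ≥ 1, so the series converges in ℤ_7 to 1/(1 − a) = 1/(1 − 3381) = -1/3380. Expand this rational in ℤ_7: compute digits iteratively via d_i = x_i mod 7, x_{i+1} = (x_i − d_i)/7. The first 4 digits are (1, 0, 6, 2).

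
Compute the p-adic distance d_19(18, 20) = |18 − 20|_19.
d_19(18, 20) = 1

Step 1 — x − y = 18 − 20 = -2. Step 2 — v_19(-2) = 0 (factor: -2 = −(19^0 · 2); the sign does not affect v_p). Step 3 — |x − y|_19 = 19^{0} = 1.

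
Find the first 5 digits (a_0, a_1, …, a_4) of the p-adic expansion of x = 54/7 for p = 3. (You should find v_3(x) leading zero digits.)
(a_0, …, a_4) = (0, 0, 0, 2, 2)

v_3(54/7) = 3, so a_0 = ... = a_2 = 0. Factor out: x = 3^3 · u with u = 2/7 a unit in ℤ_3. Expand u iteratively via a_{v+i} = u_i mod 3, u_{i+1} = (u_i − a_{v+i})/3:
  u_0 = 2/7;  a_3 = 2;  u_1 = (u_0 − 2)/3 = -4/7
  u_1 = -4/7;  a_4 = 2;  u_2 = (u_1 − 2)/3 = -6/7
Digits: (0, 0, 0, 2, 2).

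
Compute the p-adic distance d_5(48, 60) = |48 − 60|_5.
d_5(48, 60) = 1

Step 1 — x − y = 48 − 60 = -12. Step 2 — v_5(-12) = 0 (factor: -12 = −(5^0 · 12); the sign does not affect v_p). Step 3 — |x − y|_5 = 5^{0} = 1.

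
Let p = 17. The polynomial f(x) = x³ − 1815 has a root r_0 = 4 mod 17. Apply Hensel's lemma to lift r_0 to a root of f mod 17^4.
r_3 = 26201 (mod 83521)

Hensel: r_{i+1} = r_i − f(r_i)/f′(r_i) mod 17^{i+2}, where f′(x) = 3x². Iterate:
  r_0 = 4 (mod 17)
  r_1 = 191 (mod 289)
  r_2 = 1636 (mod 4913)
  r_3 = 26201 (mod 83521)
Final: r = 26201 with f(r) ≡ 0 mod 17^4.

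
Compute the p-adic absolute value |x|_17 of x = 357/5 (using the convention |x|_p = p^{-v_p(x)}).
|357/5|_17 = 1/17

Step 1 — compute v_17(x) by factoring powers of 17 out of the numerator and denominator: v_17(357/5) = 1. Step 2 — apply |x|_p = p^{-v_p(x)} = 17^{-1} = 1/17.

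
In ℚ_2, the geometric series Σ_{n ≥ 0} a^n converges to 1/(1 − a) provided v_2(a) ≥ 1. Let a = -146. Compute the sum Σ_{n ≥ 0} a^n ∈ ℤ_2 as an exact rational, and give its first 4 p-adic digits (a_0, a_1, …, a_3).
Σ a^n = 1/(1 − a) = 1/147;  first 4 digits = (1, 1, 0, 1)

v_2(a) = 1 ≥ 1, so the series converges in ℤ_2 to 1/(1 − a) = 1/(1 − (-146)) = 1/147. Expand this rational in ℤ_2: compute digits iteratively via d_i = x_i mod 2, x_{i+1} = (x_i − d_i)/2. The first 4 digits are (1, 1, 0, 1).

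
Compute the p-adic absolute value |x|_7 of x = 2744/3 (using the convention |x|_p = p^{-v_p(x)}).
|2744/3|_7 = 1/343

Step 1 — compute v_7(x) by factoring powers of 7 out of the numerator and denominator: v_7(2744/3) = 3. Step 2 — apply |x|_p = p^{-v_p(x)} = 7^{-3} = 1/343.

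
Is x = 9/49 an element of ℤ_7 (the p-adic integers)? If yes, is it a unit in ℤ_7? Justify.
x ∉ ℤ_7 (v_7(x) = -2 < 0)

ℤ_7 = {x ∈ ℚ_7 : v_7(x) ≥ 0} and ℤ_7^× = {x ∈ ℤ_7 : v_7(x) = 0}. Here v_7(9/49) = v_7(num) − v_7(den) = -2; compare against these criteria.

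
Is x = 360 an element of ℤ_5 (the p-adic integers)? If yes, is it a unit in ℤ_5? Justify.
x ∈ ℤ_5 but not a unit; v_5(x) = 1 > 0

ℤ_5 = {x ∈ ℚ_5 : v_5(x) ≥ 0} and ℤ_5^× = {x ∈ ℤ_5 : v_5(x) = 0}. Here v_5(360) = v_5(num) − v_5(den) = 1; compare against these criteria.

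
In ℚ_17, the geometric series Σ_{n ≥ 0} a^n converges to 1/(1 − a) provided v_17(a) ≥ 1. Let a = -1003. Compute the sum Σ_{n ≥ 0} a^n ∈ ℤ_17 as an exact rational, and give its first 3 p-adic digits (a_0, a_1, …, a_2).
Σ a^n = 1/(1 − a) = 1/1004;  first 3 digits = (1, 9, 9)

v_17(a) = 1 ≥ 1, so the series converges in ℤ_17 to 1/(1 − a) = 1/(1 − (-1003)) = 1/1004. Expand this rational in ℤ_17: compute digits iteratively via d_i = x_i mod 17, x_{i+1} = (x_i − d_i)/17. The first 3 digits are (1, 9, 9).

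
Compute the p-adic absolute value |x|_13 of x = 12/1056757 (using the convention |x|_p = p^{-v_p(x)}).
|12/1056757|_13 = 28561

Step 1 — compute v_13(x) by factoring powers of 13 out of the numerator and denominator: v_13(12/1056757) = -4. Step 2 — apply |x|_p = p^{-v_p(x)} = 13^{4} = 28561.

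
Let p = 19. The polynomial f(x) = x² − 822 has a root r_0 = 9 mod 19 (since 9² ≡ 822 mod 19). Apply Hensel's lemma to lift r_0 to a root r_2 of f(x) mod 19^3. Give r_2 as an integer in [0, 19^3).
r_2 = 6127 (mod 6859)

Hensel's recurrence: r_{i+1} = r_i − f(r_i)·(f′(r_i))^{-1} mod 19^{i+2}, with f′(x) = 2x. Iterate:
  r_0 = 9 (mod 19)
  r_1 = 351 (mod 361)
  r_2 = 6127 (mod 6859)
Final: r_2 = 6127, and one checks f(r_2) ≡ 0 mod 19^3.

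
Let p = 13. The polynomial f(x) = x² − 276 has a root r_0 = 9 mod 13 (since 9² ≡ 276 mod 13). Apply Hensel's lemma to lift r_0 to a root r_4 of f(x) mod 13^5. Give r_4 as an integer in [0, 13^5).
r_4 = 89280 (mod 371293)

Hensel's recurrence: r_{i+1} = r_i − f(r_i)·(f′(r_i))^{-1} mod 13^{i+2}, with f′(x) = 2x. Iterate:
  r_0 = 9 (mod 13)
  r_1 = 48 (mod 169)
  r_2 = 1400 (mod 2197)
  r_3 = 3597 (mod 28561)
  r_4 = 89280 (mod 371293)
Final: r_4 = 89280, and one checks f(r_4) ≡ 0 mod 13^5.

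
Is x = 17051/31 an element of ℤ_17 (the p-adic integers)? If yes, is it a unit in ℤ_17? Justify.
x ∈ ℤ_17 but not a unit; v_17(x) = 2 > 0

ℤ_17 = {x ∈ ℚ_17 : v_17(x) ≥ 0} and ℤ_17^× = {x ∈ ℤ_17 : v_17(x) = 0}. Here v_17(17051/31) = v_17(num) − v_17(den) = 2; compare against these criteria.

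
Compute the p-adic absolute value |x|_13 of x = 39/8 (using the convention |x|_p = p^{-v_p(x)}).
|39/8|_13 = 1/13

Step 1 — compute v_13(x) by factoring powers of 13 out of the numerator and denominator: v_13(39/8) = 1. Step 2 — apply |x|_p = p^{-v_p(x)} = 13^{-1} = 1/13.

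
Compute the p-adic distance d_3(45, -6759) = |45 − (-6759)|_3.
d_3(45, -6759) = 1/243

Step 1 — x − y = 45 − (-6759) = 6804. Step 2 — v_3(6804) = 5 (factor: 6804 = (3^5 · 28); the sign does not affect v_p). Step 3 — |x − y|_3 = 3^{-5} = 1/243.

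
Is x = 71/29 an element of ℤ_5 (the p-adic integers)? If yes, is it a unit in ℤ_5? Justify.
x ∈ ℤ_5^× (unit); v_5(x) = 0

ℤ_5 = {x ∈ ℚ_5 : v_5(x) ≥ 0} and ℤ_5^× = {x ∈ ℤ_5 : v_5(x) = 0}. Here v_5(71/29) = v_5(num) − v_5(den) = 0; compare against these criteria.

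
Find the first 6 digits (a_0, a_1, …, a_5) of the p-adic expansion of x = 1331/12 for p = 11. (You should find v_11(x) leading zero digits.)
(a_0, …, a_5) = (0, 0, 0, 1, 10, 0)

v_11(1331/12) = 3, so a_0 = ... = a_2 = 0. Factor out: x = 11^3 · u with u = 1/12 a unit in ℤ_11. Expand u iteratively via a_{v+i} = u_i mod 11, u_{i+1} = (u_i − a_{v+i})/11:
  u_0 = 1/12;  a_3 = 1;  u_1 = (u_0 − 1)/11 = -1/12
  u_1 = -1/12;  a_4 = 10;  u_2 = (u_1 − 10)/11 = -11/12
  u_2 = -11/12;  a_5 = 0;  u_3 = (u_2 − 0)/11 = -1/12
Digits: (0, 0, 0, 1, 10, 0).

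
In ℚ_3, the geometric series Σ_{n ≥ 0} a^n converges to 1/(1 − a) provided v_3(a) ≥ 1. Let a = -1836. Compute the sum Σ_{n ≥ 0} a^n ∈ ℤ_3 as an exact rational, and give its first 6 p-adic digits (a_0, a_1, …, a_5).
Σ a^n = 1/(1 − a) = 1/1837;  first 6 digits = (1, 0, 0, 1, 1, 1)

v_3(a) = 3 ≥ 1, so the series converges in ℤ_3 to 1/(1 − a) = 1/(1 − (-1836)) = 1/1837. Expand this rational in ℤ_3: compute digits iteratively via d_i = x_i mod 3, x_{i+1} = (x_i − d_i)/3. The first 6 digits are (1, 0, 0, 1, 1, 1).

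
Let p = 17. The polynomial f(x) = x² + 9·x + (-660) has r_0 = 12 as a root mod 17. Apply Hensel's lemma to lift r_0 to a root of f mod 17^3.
r_2 = 4806 (mod 4913)

Hensel: r_{i+1} = r_i − f(r_i)·(f′(r_i))^{-1} mod 17^{i+2}, f′(x) = 2x + 9. Iterate:
  r_0 = 12 (mod 17)
  r_1 = 182 (mod 289)
  r_2 = 4806 (mod 4913)
Final: r = 4806 satisfies f(r) ≡ 0 mod 17^3.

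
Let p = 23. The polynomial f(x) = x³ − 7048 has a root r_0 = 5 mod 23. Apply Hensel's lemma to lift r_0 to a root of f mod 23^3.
r_2 = 9711 (mod 12167)

Hensel: r_{i+1} = r_i − f(r_i)/f′(r_i) mod 23^{i+2}, where f′(x) = 3x². Iterate:
  r_0 = 5 (mod 23)
  r_1 = 189 (mod 529)
  r_2 = 9711 (mod 12167)
Final: r = 9711 with f(r) ≡ 0 mod 23^3.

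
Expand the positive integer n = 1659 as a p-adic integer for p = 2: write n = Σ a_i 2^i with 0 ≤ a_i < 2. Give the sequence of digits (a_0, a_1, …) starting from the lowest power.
(a_0, a_1, …) = (1, 1, 0, 1, 1, 1, 1, 0, 0, 1, 1)

Repeated division by 2 gives the digits low-to-high: 1659 = 1 + 1·2^1 + 1·2^3 + 1·2^4 + 1·2^5 + 1·2^6 + 1·2^9 + 1·2^10. Digit sequence: (1, 1, 0, 1, 1, 1, 1, 0, 0, 1, 1).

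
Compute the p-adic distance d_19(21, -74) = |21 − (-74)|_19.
d_19(21, -74) = 1/19

Step 1 — x − y = 21 − (-74) = 95. Step 2 — v_19(95) = 1 (factor: 95 = (19^1 · 5); the sign does not affect v_p). Step 3 — |x − y|_19 = 19^{-1} = 1/19.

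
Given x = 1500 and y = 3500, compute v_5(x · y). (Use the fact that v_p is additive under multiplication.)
v_5(5250000) = 6

v_p(x) = 3 (factor: 1500 = 5^3 · 12); v_p(y) = 3 (factor: 3500 = 5^3 · 28). Additivity: v_p(xy) = v_p(x) + v_p(y) = 3 + 3 = 6. (Direct check: xy = 5250000 = 5^6 · (336).)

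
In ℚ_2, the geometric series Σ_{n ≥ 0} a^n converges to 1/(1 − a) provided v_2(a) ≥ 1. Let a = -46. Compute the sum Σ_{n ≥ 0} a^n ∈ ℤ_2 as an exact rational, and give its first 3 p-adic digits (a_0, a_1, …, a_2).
Σ a^n = 1/(1 − a) = 1/47;  first 3 digits = (1, 1, 1)

v_2(a) = 1 ≥ 1, so the series converges in ℤ_2 to 1/(1 − a) = 1/(1 − (-46)) = 1/47. Expand this rational in ℤ_2: compute digits iteratively via d_i = x_i mod 2, x_{i+1} = (x_i − d_i)/2. The first 3 digits are (1, 1, 1).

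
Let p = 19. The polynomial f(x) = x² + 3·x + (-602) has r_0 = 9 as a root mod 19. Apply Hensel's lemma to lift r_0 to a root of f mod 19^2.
r_1 = 256 (mod 361)

Hensel: r_{i+1} = r_i − f(r_i)·(f′(r_i))^{-1} mod 19^{i+2}, f′(x) = 2x + 3. Iterate:
  r_0 = 9 (mod 19)
  r_1 = 256 (mod 361)
Final: r = 256 satisfies f(r) ≡ 0 mod 19^2.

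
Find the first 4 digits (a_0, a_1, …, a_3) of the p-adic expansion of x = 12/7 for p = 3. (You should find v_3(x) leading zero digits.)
(a_0, …, a_3) = (0, 1, 2, 1)

v_3(12/7) = 1, so a_0 = ... = a_0 = 0. Factor out: x = 3^1 · u with u = 4/7 a unit in ℤ_3. Expand u iteratively via a_{v+i} = u_i mod 3, u_{i+1} = (u_i − a_{v+i})/3:
  u_0 = 4/7;  a_1 = 1;  u_1 = (u_0 − 1)/3 = -1/7
  u_1 = -1/7;  a_2 = 2;  u_2 = (u_1 − 2)/3 = -5/7
  u_2 = -5/7;  a_3 = 1;  u_3 = (u_2 − 1)/3 = -4/7
Digits: (0, 1, 2, 1).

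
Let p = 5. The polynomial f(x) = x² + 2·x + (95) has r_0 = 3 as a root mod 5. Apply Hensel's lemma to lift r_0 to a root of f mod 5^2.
r_1 = 8 (mod 25)

Hensel: r_{i+1} = r_i − f(r_i)·(f′(r_i))^{-1} mod 5^{i+2}, f′(x) = 2x + 2. Iterate:
  r_0 = 3 (mod 5)
  r_1 = 8 (mod 25)
Final: r = 8 satisfies f(r) ≡ 0 mod 5^2.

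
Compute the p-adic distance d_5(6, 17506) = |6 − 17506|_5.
d_5(6, 17506) = 1/625

Step 1 — x − y = 6 − 17506 = -17500. Step 2 — v_5(-17500) = 4 (factor: -17500 = −(5^4 · 28); the sign does not affect v_p). Step 3 — |x − y|_5 = 5^{-4} = 1/625.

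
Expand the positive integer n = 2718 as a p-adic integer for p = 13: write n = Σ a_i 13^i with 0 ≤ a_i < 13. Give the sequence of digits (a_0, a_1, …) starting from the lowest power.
(a_0, a_1, …) = (1, 1, 3, 1)

Repeated division by 13 gives the digits low-to-high: 2718 = 1 + 1·13^1 + 3·13^2 + 1·13^3. Digit sequence: (1, 1, 3, 1).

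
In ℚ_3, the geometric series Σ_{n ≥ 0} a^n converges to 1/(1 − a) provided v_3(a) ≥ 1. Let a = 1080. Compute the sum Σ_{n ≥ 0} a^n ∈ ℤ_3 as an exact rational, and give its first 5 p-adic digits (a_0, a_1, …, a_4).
Σ a^n = 1/(1 − a) = -1/1079;  first 5 digits = (1, 0, 0, 1, 1)

v_3(a) = 3 ≥ 1, so the series converges in ℤ_3 to 1/(1 − a) = 1/(1 − 1080) = -1/1079. Expand this rational in ℤ_3: compute digits iteratively via d_i = x_i mod 3, x_{i+1} = (x_i − d_i)/3. The first 5 digits are (1, 0, 0, 1, 1).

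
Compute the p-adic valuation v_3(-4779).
v_3(-4779) = 4

v_3(n) is the largest exponent k such that 3^k divides n. Factor out: -4779 = -3^4 · 59. (Sign doesn't affect v_p.) So v_3(-4779) = 4.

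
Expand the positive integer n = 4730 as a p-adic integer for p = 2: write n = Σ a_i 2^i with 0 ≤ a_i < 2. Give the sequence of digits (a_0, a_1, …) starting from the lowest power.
(a_0, a_1, …) = (0, 1, 0, 1, 1, 1, 1, 0, 0, 1, 0, 0, 1)

Repeated division by 2 gives the digits low-to-high: 4730 = 1·2^1 + 1·2^3 + 1·2^4 + 1·2^5 + 1·2^6 + 1·2^9 + 1·2^12. Digit sequence: (0, 1, 0, 1, 1, 1, 1, 0, 0, 1, 0, 0, 1).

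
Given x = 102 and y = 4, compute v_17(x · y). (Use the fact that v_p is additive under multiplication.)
v_17(408) = 1

v_p(x) = 1 (factor: 102 = 17^1 · 6); v_p(y) = 0 (factor: 4 = 17^0 · 4). Additivity: v_p(xy) = v_p(x) + v_p(y) = 1 + 0 = 1. (Direct check: xy = 408 = 17^1 · (24).)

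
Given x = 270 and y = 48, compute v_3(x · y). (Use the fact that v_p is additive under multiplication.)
v_3(12960) = 4

v_p(x) = 3 (factor: 270 = 3^3 · 10); v_p(y) = 1 (factor: 48 = 3^1 · 16). Additivity: v_p(xy) = v_p(x) + v_p(y) = 3 + 1 = 4. (Direct check: xy = 12960 = 3^4 · (160).)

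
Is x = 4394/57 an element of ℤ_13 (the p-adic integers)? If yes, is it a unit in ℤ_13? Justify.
x ∈ ℤ_13 but not a unit; v_13(x) = 3 > 0

ℤ_13 = {x ∈ ℚ_13 : v_13(x) ≥ 0} and ℤ_13^× = {x ∈ ℤ_13 : v_13(x) = 0}. Here v_13(4394/57) = v_13(num) − v_13(den) = 3; compare against these criteria.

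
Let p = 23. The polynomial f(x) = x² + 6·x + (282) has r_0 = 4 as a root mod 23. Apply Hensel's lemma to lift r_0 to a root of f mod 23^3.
r_2 = 9503 (mod 12167)

Hensel: r_{i+1} = r_i − f(r_i)·(f′(r_i))^{-1} mod 23^{i+2}, f′(x) = 2x + 6. Iterate:
  r_0 = 4 (mod 23)
  r_1 = 510 (mod 529)
  r_2 = 9503 (mod 12167)
Final: r = 9503 satisfies f(r) ≡ 0 mod 23^3.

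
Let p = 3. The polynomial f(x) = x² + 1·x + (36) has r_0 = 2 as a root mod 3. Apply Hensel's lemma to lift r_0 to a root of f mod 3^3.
r_2 = 8 (mod 27)

Hensel: r_{i+1} = r_i − f(r_i)·(f′(r_i))^{-1} mod 3^{i+2}, f′(x) = 2x + 1. Iterate:
  r_0 = 2 (mod 3)
  r_1 = 8 (mod 9)
  r_2 = 8 (mod 27)
Final: r = 8 satisfies f(r) ≡ 0 mod 3^3.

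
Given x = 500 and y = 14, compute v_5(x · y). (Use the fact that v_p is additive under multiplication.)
v_5(7000) = 3

v_p(x) = 3 (factor: 500 = 5^3 · 4); v_p(y) = 0 (factor: 14 = 5^0 · 14). Additivity: v_p(xy) = v_p(x) + v_p(y) = 3 + 0 = 3. (Direct check: xy = 7000 = 5^3 · (56).)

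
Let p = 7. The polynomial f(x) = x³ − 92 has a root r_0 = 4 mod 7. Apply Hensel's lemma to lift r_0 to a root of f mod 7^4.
r_3 = 123 (mod 2401)

Hensel: r_{i+1} = r_i − f(r_i)/f′(r_i) mod 7^{i+2}, where f′(x) = 3x². Iterate:
  r_0 = 4 (mod 7)
  r_1 = 25 (mod 49)
  r_2 = 123 (mod 343)
  r_3 = 123 (mod 2401)
Final: r = 123 with f(r) ≡ 0 mod 7^4.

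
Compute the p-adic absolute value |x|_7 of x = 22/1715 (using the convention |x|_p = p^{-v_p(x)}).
|22/1715|_7 = 343

Step 1 — compute v_7(x) by factoring powers of 7 out of the numerator and denominator: v_7(22/1715) = -3. Step 2 — apply |x|_p = p^{-v_p(x)} = 7^{3} = 343.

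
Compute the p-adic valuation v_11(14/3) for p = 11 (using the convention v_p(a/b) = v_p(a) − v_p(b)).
v_11(14/3) = 0

Factor powers of 11 from the numerator and denominator of the reduced fraction: 14 = 11^0 · 14 and 3 = 11^0 · 3. Apply v_p(a/b) = v_p(a) − v_p(b): v_11(14/3) = 0 − 0 = 0.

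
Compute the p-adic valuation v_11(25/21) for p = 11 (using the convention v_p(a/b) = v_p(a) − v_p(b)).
v_11(25/21) = 0

Factor powers of 11 from the numerator and denominator of the reduced fraction: 25 = 11^0 · 25 and 21 = 11^0 · 21. Apply v_p(a/b) = v_p(a) − v_p(b): v_11(25/21) = 0 − 0 = 0.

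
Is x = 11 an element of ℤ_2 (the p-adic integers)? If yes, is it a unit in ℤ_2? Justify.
x ∈ ℤ_2^× (unit); v_2(x) = 0

ℤ_2 = {x ∈ ℚ_2 : v_2(x) ≥ 0} and ℤ_2^× = {x ∈ ℤ_2 : v_2(x) = 0}. Here v_2(11) = v_2(num) − v_2(den) = 0; compare against these criteria.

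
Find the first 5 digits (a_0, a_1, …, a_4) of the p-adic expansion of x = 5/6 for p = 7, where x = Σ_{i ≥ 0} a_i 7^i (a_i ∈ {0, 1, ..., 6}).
(a_0, …, a_4) = (2, 1, 1, 1, 1)

v_7(5/6) = 0 (numerator and denominator both coprime to 7), so x ∈ ℤ_7^×. Compute digits iteratively via a_i = x_i mod 7, x_{i+1} = (x_i − a_i)/7, with x_0 = x:
  x_0 = 5/6;  a_0 = 2;  x_1 = (x_0 − 2)/7 = -1/6
  x_1 = -1/6;  a_1 = 1;  x_2 = (x_1 − 1)/7 = -1/6
  x_2 = -1/6;  a_2 = 1;  x_3 = (x_2 − 1)/7 = -1/6
  x_3 = -1/6;  a_3 = 1;  x_4 = (x_3 − 1)/7 = -1/6
  x_4 = -1/6;  a_4 = 1;  x_5 = (x_4 − 1)/7 = -1/6
Digits: (2, 1, 1, 1, 1).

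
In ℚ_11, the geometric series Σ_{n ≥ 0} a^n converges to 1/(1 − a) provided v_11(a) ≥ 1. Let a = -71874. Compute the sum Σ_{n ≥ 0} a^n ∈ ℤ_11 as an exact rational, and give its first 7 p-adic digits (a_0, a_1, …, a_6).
Σ a^n = 1/(1 − a) = 1/71875;  first 7 digits = (1, 0, 0, 1, 6, 10, 0)

v_11(a) = 3 ≥ 1, so the series converges in ℤ_11 to 1/(1 − a) = 1/(1 − (-71874)) = 1/71875. Expand this rational in ℤ_11: compute digits iteratively via d_i = x_i mod 11, x_{i+1} = (x_i − d_i)/11. The first 7 digits are (1, 0, 0, 1, 6, 10, 0).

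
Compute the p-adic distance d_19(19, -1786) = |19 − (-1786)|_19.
d_19(19, -1786) = 1/361

Step 1 — x − y = 19 − (-1786) = 1805. Step 2 — v_19(1805) = 2 (factor: 1805 = (19^2 · 5); the sign does not affect v_p). Step 3 — |x − y|_19 = 19^{-2} = 1/361.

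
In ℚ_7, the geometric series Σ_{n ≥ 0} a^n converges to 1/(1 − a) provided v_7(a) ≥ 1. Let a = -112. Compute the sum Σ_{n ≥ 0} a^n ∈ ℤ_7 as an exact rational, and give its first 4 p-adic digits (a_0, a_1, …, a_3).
Σ a^n = 1/(1 − a) = 1/113;  first 4 digits = (1, 5, 1, 0)

v_7(a) = 1 ≥ 1, so the series converges in ℤ_7 to 1/(1 − a) = 1/(1 − (-112)) = 1/113. Expand this rational in ℤ_7: compute digits iteratively via d_i = x_i mod 7, x_{i+1} = (x_i − d_i)/7. The first 4 digits are (1, 5, 1, 0).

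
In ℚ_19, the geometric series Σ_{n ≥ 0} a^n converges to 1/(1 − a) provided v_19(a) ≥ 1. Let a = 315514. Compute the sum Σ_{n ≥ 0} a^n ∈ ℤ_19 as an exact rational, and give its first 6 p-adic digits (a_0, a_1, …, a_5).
Σ a^n = 1/(1 − a) = -1/315513;  first 6 digits = (1, 0, 0, 8, 2, 0)

v_19(a) = 3 ≥ 1, so the series converges in ℤ_19 to 1/(1 − a) = 1/(1 − 315514) = -1/315513. Expand this rational in ℤ_19: compute digits iteratively via d_i = x_i mod 19, x_{i+1} = (x_i − d_i)/19. The first 6 digits are (1, 0, 0, 8, 2, 0).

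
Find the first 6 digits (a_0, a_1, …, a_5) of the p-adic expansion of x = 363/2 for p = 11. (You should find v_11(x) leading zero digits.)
(a_0, …, a_5) = (0, 0, 7, 5, 5, 5)

v_11(363/2) = 2, so a_0 = ... = a_1 = 0. Factor out: x = 11^2 · u with u = 3/2 a unit in ℤ_11. Expand u iteratively via a_{v+i} = u_i mod 11, u_{i+1} = (u_i − a_{v+i})/11:
  u_0 = 3/2;  a_2 = 7;  u_1 = (u_0 − 7)/11 = -1/2
  u_1 = -1/2;  a_3 = 5;  u_2 = (u_1 − 5)/11 = -1/2
  u_2 = -1/2;  a_4 = 5;  u_3 = (u_2 − 5)/11 = -1/2
  u_3 = -1/2;  a_5 = 5;  u_4 = (u_3 − 5)/11 = -1/2
Digits: (0, 0, 7, 5, 5, 5).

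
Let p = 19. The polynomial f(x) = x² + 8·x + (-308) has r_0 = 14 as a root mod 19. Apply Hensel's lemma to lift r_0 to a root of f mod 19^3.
r_2 = 14 (mod 6859)

Hensel: r_{i+1} = r_i − f(r_i)·(f′(r_i))^{-1} mod 19^{i+2}, f′(x) = 2x + 8. Iterate:
  r_0 = 14 (mod 19)
  r_1 = 14 (mod 361)
  r_2 = 14 (mod 6859)
Final: r = 14 satisfies f(r) ≡ 0 mod 19^3.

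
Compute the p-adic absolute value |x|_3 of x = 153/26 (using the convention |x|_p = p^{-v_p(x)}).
|153/26|_3 = 1/9

Step 1 — compute v_3(x) by factoring powers of 3 out of the numerator and denominator: v_3(153/26) = 2. Step 2 — apply |x|_p = p^{-v_p(x)} = 3^{-2} = 1/9.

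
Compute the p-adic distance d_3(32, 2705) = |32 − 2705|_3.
d_3(32, 2705) = 1/243

Step 1 — x − y = 32 − 2705 = -2673. Step 2 — v_3(-2673) = 5 (factor: -2673 = −(3^5 · 11); the sign does not affect v_p). Step 3 — |x − y|_3 = 3^{-5} = 1/243.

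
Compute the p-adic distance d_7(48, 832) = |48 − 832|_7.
d_7(48, 832) = 1/49

Step 1 — x − y = 48 − 832 = -784. Step 2 — v_7(-784) = 2 (factor: -784 = −(7^2 · 16); the sign does not affect v_p). Step 3 — |x − y|_7 = 7^{-2} = 1/49.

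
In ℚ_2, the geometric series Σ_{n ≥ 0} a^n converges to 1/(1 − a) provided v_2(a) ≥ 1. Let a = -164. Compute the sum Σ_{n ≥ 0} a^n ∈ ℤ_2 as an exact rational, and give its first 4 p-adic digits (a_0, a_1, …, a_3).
Σ a^n = 1/(1 − a) = 1/165;  first 4 digits = (1, 0, 1, 1)

v_2(a) = 2 ≥ 1, so the series converges in ℤ_2 to 1/(1 − a) = 1/(1 − (-164)) = 1/165. Expand this rational in ℤ_2: compute digits iteratively via d_i = x_i mod 2, x_{i+1} = (x_i − d_i)/2. The first 4 digits are (1, 0, 1, 1).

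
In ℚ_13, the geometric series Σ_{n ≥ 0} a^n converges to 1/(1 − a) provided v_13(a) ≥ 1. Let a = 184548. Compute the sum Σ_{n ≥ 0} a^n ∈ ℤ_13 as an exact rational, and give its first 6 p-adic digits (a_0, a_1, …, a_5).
Σ a^n = 1/(1 − a) = -1/184547;  first 6 digits = (1, 0, 0, 6, 6, 0)

v_13(a) = 3 ≥ 1, so the series converges in ℤ_13 to 1/(1 − a) = 1/(1 − 184548) = -1/184547. Expand this rational in ℤ_13: compute digits iteratively via d_i = x_i mod 13, x_{i+1} = (x_i − d_i)/13. The first 6 digits are (1, 0, 0, 6, 6, 0).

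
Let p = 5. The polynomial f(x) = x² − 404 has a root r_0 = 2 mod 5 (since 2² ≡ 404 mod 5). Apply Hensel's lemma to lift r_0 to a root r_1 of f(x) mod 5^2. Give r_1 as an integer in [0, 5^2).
r_1 = 2 (mod 25)

Hensel's recurrence: r_{i+1} = r_i − f(r_i)·(f′(r_i))^{-1} mod 5^{i+2}, with f′(x) = 2x. Iterate:
  r_0 = 2 (mod 5)
  r_1 = 2 (mod 25)
Final: r_1 = 2, and one checks f(r_1) ≡ 0 mod 5^2.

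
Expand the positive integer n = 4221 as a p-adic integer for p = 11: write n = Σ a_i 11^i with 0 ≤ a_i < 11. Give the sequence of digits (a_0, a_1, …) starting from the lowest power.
(a_0, a_1, …) = (8, 9, 1, 3)

Repeated division by 11 gives the digits low-to-high: 4221 = 8 + 9·11^1 + 1·11^2 + 3·11^3. Digit sequence: (8, 9, 1, 3).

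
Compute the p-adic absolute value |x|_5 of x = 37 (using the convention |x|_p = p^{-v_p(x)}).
|37|_5 = 1

Step 1 — compute v_5(x) by factoring powers of 5 out of the numerator and denominator: v_5(37) = 0. Step 2 — apply |x|_p = p^{-v_p(x)} = 5^{0} = 1.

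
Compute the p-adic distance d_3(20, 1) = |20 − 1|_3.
d_3(20, 1) = 1

Step 1 — x − y = 20 − 1 = 19. Step 2 — v_3(19) = 0 (factor: 19 = (3^0 · 19); the sign does not affect v_p). Step 3 — |x − y|_3 = 3^{0} = 1.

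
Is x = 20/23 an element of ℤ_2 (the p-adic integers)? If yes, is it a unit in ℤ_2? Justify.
x ∈ ℤ_2 but not a unit; v_2(x) = 2 > 0

ℤ_2 = {x ∈ ℚ_2 : v_2(x) ≥ 0} and ℤ_2^× = {x ∈ ℤ_2 : v_2(x) = 0}. Here v_2(20/23) = v_2(num) − v_2(den) = 2; compare against these criteria.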